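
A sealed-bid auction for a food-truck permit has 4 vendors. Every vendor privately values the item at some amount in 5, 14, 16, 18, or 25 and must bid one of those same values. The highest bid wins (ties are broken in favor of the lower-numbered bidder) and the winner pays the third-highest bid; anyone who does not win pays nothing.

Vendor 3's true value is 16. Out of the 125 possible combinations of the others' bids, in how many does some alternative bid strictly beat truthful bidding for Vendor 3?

24

Others bid (5, 5, 18): truth gives 0; bid 18 gives 11 > 0. Violating.
Others bid (5, 5, 25): truth gives 0; bid 25 gives 11 > 0. Violating.
Others bid (5, 14, 18): truth gives 0; bid 18 gives 2 > 0. Violating.
Others bid (5, 14, 25): truth gives 0; bid 25 gives 2 > 0. Violating.
Others bid (5, 5, 5): truth gives 11; no alternative beats it.
Others bid (5, 5, 14): truth gives 11; no alternative beats it.
(Checking all 125 profiles: 24 have a profitable deviation, 101 do not.)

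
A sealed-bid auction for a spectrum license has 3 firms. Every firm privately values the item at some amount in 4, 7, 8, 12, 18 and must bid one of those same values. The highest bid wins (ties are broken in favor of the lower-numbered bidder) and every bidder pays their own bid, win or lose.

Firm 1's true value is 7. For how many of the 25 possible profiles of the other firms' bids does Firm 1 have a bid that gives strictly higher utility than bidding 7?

Others bid (4, 4): truth gives 0; bid 4 gives 3 > 0. Violating.
Others bid (4, 8): truth gives -7; bid 8 gives -1 > -7. Violating.
Others bid (4, 12): truth gives -7; bid 4 gives -4 > -7. Violating.
Others bid (4, 18): truth gives -7; bid 4 gives -4 > -7. Violating.
Others bid (4, 7): truth gives 0; no alternative beats it.
Others bid (7, 4): truth gives 0; no alternative beats it.
(Checking all 25 profiles: 22 have a profitable deviation, 3 do not.)

22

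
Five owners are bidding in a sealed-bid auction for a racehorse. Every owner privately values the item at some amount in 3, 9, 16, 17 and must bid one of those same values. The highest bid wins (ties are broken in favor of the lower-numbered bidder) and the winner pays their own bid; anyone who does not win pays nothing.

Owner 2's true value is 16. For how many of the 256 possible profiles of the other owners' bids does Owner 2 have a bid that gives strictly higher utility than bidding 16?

8

Others bid (3, 3, 3, 3): truth gives 0; bid 9 gives 7 > 0. Violating.
Others bid (3, 3, 3, 9): truth gives 0; bid 9 gives 7 > 0. Violating.
Others bid (3, 3, 9, 3): truth gives 0; bid 9 gives 7 > 0. Violating.
Others bid (3, 3, 9, 9): truth gives 0; bid 9 gives 7 > 0. Violating.
Others bid (3, 3, 3, 16): truth gives 0; no alternative beats it.
Others bid (3, 3, 3, 17): truth gives 0; no alternative beats it.
(Checking all 256 profiles: 8 have a profitable deviation, 248 do not.)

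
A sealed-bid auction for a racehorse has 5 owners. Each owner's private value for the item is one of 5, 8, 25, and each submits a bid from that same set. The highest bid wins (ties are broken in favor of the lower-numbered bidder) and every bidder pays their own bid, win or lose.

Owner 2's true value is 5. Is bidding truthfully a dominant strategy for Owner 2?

No

Consider the case where Owner 1 bids 5, Owner 3 bids 5, Owner 4 bids 5 and Owner 5 bids 5.
Truthful bid 5: loses but pays 5, utility -5.
Bid 8 instead: wins, pays 8, utility 5 - 8 = -3.
Since -3 > -5, bidding 8 is strictly better here, so truthful bidding is not dominant.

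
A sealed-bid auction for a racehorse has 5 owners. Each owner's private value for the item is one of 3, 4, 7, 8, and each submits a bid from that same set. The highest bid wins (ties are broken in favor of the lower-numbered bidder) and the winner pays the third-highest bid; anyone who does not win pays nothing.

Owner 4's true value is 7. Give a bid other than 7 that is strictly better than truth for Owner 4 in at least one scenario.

Suppose Owner 1 bids 3, Owner 2 bids 3, Owner 3 bids 3 and Owner 5 bids 8.
Bid 7: loses, pays 0, utility 0.
Bid 8: wins, pays 3, utility 7 - 3 = 4.
So bidding 8 beats truth here (4 > 0).

8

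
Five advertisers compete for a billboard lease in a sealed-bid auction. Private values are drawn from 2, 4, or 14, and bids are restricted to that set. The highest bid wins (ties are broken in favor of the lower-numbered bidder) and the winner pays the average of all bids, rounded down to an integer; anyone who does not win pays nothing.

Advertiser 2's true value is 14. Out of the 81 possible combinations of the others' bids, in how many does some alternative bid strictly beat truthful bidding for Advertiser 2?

Others bid (2, 2, 2, 2): truth gives 10; bid 4 gives 12 > 10. Violating.
Others bid (2, 2, 2, 4): truth gives 10; bid 4 gives 12 > 10. Violating.
Others bid (2, 2, 4, 2): truth gives 10; bid 4 gives 12 > 10. Violating.
Others bid (2, 2, 4, 4): truth gives 9; bid 4 gives 11 > 9. Violating.
Others bid (2, 2, 2, 14): truth gives 8; no alternative beats it.
Others bid (2, 2, 4, 14): truth gives 7; no alternative beats it.
(Checking all 81 profiles: 8 have a profitable deviation, 73 do not.)

8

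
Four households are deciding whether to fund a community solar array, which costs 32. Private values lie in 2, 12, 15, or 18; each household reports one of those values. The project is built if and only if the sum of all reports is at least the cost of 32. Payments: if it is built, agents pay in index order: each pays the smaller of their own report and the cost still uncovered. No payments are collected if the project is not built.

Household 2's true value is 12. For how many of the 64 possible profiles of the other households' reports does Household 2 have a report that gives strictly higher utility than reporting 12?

Others report (2, 12, 18): truth gives 0; report 2 gives 10 > 0. Violating.
Others report (2, 15, 15): truth gives 0; report 2 gives 10 > 0. Violating.
Others report (2, 15, 18): truth gives 0; report 2 gives 10 > 0. Violating.
Others report (2, 18, 12): truth gives 0; report 2 gives 10 > 0. Violating.
Others report (2, 2, 2): truth gives 0; no alternative beats it.
Others report (2, 2, 12): truth gives 0; no alternative beats it.
(Checking all 64 profiles: 45 have a profitable deviation, 19 do not.)

45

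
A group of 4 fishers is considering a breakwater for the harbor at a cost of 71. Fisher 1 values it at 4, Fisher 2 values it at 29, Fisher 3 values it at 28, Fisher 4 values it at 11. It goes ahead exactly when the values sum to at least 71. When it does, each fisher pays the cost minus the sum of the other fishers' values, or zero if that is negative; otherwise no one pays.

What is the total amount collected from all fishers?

Total value 72 ≥ cost 71, so it is built.
Fisher 1: others sum to 68; max(0, 71 - 68) = 3.
Fisher 2: others sum to 43; max(0, 71 - 43) = 28.
Fisher 3: others sum to 44; max(0, 71 - 44) = 27.
Fisher 4: others sum to 61; max(0, 71 - 61) = 10.
Total collected = 3 + 28 + 27 + 10 = 68.

68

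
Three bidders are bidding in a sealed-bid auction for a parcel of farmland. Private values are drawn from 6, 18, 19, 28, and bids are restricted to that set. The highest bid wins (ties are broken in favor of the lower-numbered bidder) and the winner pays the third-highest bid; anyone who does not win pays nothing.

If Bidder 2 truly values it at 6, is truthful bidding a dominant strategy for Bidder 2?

Check each profile of the others' bids and compare truth against every alternative bid.
Others bid (6, 6): truth gives 0, best alternative gives 0.
Others bid (6, 18): truth gives 0, best alternative gives 0.
Others bid (6, 19): truth gives 0, best alternative gives 0.
Others bid (6, 28): truth gives 0, best alternative gives 0.
Others bid (18, 6): truth gives 0, best alternative gives 0.
Others bid (18, 18): truth gives 0, best alternative gives 0.
(Remaining 10 profiles checked similarly; truth is weakly best in each.)
In every case the truthful bid is at least as good as any alternative, so it is a dominant strategy.

Yes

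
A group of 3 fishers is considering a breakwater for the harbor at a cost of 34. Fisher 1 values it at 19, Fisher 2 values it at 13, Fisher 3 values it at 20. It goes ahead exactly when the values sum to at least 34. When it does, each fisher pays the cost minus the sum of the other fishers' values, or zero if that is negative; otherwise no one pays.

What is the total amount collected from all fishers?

3

Total value 52 ≥ cost 34, so it is built.
Fisher 1: others sum to 33; max(0, 34 - 33) = 1.
Fisher 2: others sum to 39; max(0, 34 - 39) = 0.
Fisher 3: others sum to 32; max(0, 34 - 32) = 2.
Total collected = 1 + 0 + 2 = 3.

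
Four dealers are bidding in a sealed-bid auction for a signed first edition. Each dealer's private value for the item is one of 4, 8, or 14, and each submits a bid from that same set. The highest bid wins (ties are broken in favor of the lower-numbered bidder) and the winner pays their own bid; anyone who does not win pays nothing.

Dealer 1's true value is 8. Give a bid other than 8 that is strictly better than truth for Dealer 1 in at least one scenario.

Suppose Dealer 2 bids 4, Dealer 3 bids 4 and Dealer 4 bids 4.
Bid 8: wins, pays 8, utility 8 - 8 = 0.
Bid 4: wins, pays 4, utility 8 - 4 = 4.
So bidding 4 beats truth here (4 > 0).

4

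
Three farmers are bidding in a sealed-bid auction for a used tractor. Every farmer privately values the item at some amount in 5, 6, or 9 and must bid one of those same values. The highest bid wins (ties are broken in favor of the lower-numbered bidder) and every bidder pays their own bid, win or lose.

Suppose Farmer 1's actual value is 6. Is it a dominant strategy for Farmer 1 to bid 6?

No

Consider the case where Farmer 2 bids 5 and Farmer 3 bids 5.
Truthful bid 6: wins, pays 6, utility 6 - 6 = 0.
Bid 5 instead: wins, pays 5, utility 6 - 5 = 1.
Since 1 > 0, bidding 5 is strictly better here, so truthful bidding is not dominant.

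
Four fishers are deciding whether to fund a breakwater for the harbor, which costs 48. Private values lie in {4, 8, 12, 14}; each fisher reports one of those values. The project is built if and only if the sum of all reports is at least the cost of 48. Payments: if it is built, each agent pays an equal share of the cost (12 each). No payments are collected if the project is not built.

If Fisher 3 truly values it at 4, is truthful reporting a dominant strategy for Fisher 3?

Check each profile of the others' reports and compare truth against every alternative report.
Others report (12, 14, 14): truth gives 0, best alternative gives -8.
Others report (14, 12, 14): truth gives 0, best alternative gives -8.
Others report (14, 14, 12): truth gives 0, best alternative gives -8.
Others report (14, 14, 14): truth gives 0, best alternative gives -8.
Others report (4, 4, 4): truth gives 0, best alternative gives 0.
Others report (4, 4, 8): truth gives 0, best alternative gives 0.
(Remaining 58 profiles checked similarly; truth is weakly best in each.)
In every case the truthful report is at least as good as any alternative, so it is a dominant strategy.

Yes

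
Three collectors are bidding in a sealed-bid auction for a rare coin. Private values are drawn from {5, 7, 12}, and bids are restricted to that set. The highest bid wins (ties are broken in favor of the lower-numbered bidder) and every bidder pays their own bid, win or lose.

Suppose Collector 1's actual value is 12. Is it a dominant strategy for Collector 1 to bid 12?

No

Consider the case where Collector 2 bids 5 and Collector 3 bids 5.
Truthful bid 12: wins, pays 12, utility 12 - 12 = 0.
Bid 5 instead: wins, pays 5, utility 12 - 5 = 7.
Since 7 > 0, bidding 5 is strictly better here, so truthful bidding is not dominant.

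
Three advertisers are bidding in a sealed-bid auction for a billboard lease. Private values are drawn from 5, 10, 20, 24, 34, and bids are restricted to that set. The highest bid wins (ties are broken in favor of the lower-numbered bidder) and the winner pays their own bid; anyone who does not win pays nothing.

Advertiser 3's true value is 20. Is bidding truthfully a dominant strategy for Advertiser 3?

Consider the case where Advertiser 1 bids 5 and Advertiser 2 bids 5.
Truthful bid 20: wins, pays 20, utility 20 - 20 = 0.
Bid 10 instead: wins, pays 10, utility 20 - 10 = 10.
Since 10 > 0, bidding 10 is strictly better here, so truthful bidding is not dominant.

No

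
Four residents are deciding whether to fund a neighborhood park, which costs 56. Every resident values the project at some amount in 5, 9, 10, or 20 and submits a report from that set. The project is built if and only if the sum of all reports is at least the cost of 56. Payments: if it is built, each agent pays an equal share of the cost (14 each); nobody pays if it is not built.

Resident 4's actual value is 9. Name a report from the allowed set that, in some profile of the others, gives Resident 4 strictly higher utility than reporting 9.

Suppose Resident 1 reports 9, Resident 2 reports 20 and Resident 3 reports 20.
Report 9: project built, pays 14, utility 9 - 14 = -5.
Report 5: project not built, utility 0.
So reporting 5 beats truth here (0 > -5).

5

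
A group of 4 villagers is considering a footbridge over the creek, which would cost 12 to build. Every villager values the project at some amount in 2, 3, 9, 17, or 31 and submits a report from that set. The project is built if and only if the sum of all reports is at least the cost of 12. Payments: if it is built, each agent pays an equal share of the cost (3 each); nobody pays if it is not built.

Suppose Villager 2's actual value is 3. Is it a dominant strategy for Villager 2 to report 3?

Check each profile of the others' reports and compare truth against every alternative report.
Others report (2, 2, 2): truth gives 0, best alternative gives 0.
Others report (2, 2, 3): truth gives 0, best alternative gives 0.
Others report (2, 2, 9): truth gives 0, best alternative gives 0.
Others report (2, 2, 17): truth gives 0, best alternative gives 0.
Others report (2, 2, 31): truth gives 0, best alternative gives 0.
Others report (2, 3, 2): truth gives 0, best alternative gives 0.
(Remaining 119 profiles checked similarly; truth is weakly best in each.)
In every case the truthful report is at least as good as any alternative, so it is a dominant strategy.

Yes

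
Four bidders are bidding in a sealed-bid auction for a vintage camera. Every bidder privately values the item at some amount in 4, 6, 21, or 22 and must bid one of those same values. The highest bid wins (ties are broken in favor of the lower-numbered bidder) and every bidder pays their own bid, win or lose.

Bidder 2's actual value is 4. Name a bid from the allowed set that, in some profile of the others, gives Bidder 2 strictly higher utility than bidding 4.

6

Suppose Bidder 1 bids 4, Bidder 3 bids 4 and Bidder 4 bids 4.
Bid 4: loses but pays 4, utility -4.
Bid 6: wins, pays 6, utility 4 - 6 = -2.
So bidding 6 beats truth here (-2 > -4).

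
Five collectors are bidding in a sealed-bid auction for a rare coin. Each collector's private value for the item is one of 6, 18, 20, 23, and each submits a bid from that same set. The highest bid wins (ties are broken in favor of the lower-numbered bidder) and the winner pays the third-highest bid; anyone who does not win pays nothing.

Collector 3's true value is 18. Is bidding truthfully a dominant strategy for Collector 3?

No

Consider the case where Collector 1 bids 6, Collector 2 bids 6, Collector 4 bids 6 and Collector 5 bids 20.
Truthful bid 18: loses, pays 0, utility 0.
Bid 20 instead: wins, pays 6, utility 18 - 6 = 12.
Since 12 > 0, bidding 20 is strictly better here, so truthful bidding is not dominant.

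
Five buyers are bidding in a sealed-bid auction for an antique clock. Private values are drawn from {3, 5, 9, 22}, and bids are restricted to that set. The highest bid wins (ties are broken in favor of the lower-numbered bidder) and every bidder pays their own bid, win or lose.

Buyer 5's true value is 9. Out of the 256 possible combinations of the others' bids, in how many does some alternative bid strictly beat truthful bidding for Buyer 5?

241

Others bid (3, 3, 3, 3): truth gives 0; bid 5 gives 4 > 0. Violating.
Others bid (3, 3, 3, 9): truth gives -9; bid 3 gives -3 > -9. Violating.
Others bid (3, 3, 3, 22): truth gives -9; bid 3 gives -3 > -9. Violating.
Others bid (3, 3, 5, 9): truth gives -9; bid 3 gives -3 > -9. Violating.
Others bid (3, 3, 3, 5): truth gives 0; no alternative beats it.
Others bid (3, 3, 5, 3): truth gives 0; no alternative beats it.
(Checking all 256 profiles: 241 have a profitable deviation, 15 do not.)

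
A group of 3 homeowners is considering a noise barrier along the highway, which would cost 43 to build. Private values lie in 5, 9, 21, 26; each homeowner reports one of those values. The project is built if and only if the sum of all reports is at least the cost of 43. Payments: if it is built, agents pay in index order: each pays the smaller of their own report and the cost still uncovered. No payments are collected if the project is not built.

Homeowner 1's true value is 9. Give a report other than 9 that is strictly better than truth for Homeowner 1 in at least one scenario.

5

Suppose Homeowner 2 reports 21 and Homeowner 3 reports 21.
Report 9: project built, pays 9, utility 9 - 9 = 0.
Report 5: project built, pays 5, utility 9 - 5 = 4.
So reporting 5 beats truth here (4 > 0).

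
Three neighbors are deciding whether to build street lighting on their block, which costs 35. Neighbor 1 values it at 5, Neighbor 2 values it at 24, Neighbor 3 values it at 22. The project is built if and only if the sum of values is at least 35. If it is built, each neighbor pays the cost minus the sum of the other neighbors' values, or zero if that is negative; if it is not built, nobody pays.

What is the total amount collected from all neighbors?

Total value 51 ≥ cost 35, so it is built.
Neighbor 1: others sum to 46; max(0, 35 - 46) = 0.
Neighbor 2: others sum to 27; max(0, 35 - 27) = 8.
Neighbor 3: others sum to 29; max(0, 35 - 29) = 6.
Total collected = 0 + 8 + 6 = 14.

14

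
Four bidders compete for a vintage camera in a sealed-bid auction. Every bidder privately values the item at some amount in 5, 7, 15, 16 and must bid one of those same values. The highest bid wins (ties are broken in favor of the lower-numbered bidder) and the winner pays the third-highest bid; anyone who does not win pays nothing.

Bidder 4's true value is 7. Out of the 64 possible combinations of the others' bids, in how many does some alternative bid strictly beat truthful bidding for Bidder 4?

Others bid (5, 5, 7): truth gives 0; bid 15 gives 2 > 0. Violating.
Others bid (5, 5, 15): truth gives 0; bid 16 gives 2 > 0. Violating.
Others bid (5, 7, 5): truth gives 0; bid 15 gives 2 > 0. Violating.
Others bid (5, 15, 5): truth gives 0; bid 16 gives 2 > 0. Violating.
Others bid (5, 5, 5): truth gives 2; no alternative beats it.
Others bid (5, 5, 16): truth gives 0; no alternative beats it.
(Checking all 64 profiles: 6 have a profitable deviation, 58 do not.)

6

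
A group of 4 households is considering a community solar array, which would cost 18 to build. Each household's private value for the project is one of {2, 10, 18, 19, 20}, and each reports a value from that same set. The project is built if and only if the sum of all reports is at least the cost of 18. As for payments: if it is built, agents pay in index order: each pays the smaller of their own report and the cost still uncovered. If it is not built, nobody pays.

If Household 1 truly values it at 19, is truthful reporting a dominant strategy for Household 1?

No

Consider the case where Household 2 reports 2, Household 3 reports 2 and Household 4 reports 10.
Truthful report 19: project built, pays 18, utility 19 - 18 = 1.
Report 10 instead: project built, pays 10, utility 19 - 10 = 9.
Since 9 > 1, reporting 10 is strictly better here, so truthful reporting is not dominant.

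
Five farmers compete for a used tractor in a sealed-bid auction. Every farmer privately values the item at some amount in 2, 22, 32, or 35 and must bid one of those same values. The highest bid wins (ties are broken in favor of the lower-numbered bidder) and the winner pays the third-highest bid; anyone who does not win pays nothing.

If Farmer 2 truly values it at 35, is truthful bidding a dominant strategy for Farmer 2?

Yes

Check each profile of the others' bids and compare truth against every alternative bid.
Others bid (2, 2, 2, 35): truth gives 33, best alternative gives 0.
Others bid (2, 2, 35, 2): truth gives 33, best alternative gives 0.
Others bid (2, 35, 2, 2): truth gives 33, best alternative gives 0.
Others bid (32, 2, 2, 2): truth gives 33, best alternative gives 0.
Others bid (2, 2, 22, 35): truth gives 13, best alternative gives 0.
Others bid (2, 2, 35, 22): truth gives 13, best alternative gives 0.
(Remaining 250 profiles checked similarly; truth is weakly best in each.)
In every case the truthful bid is at least as good as any alternative, so it is a dominant strategy.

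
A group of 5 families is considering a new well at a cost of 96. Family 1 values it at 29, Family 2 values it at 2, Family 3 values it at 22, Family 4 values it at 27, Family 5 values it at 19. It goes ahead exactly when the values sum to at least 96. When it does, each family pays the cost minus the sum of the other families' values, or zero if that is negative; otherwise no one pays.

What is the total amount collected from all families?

Total value 99 ≥ cost 96, so it is built.
Family 1: others sum to 70; max(0, 96 - 70) = 26.
Family 2: others sum to 97; max(0, 96 - 97) = 0.
Family 3: others sum to 77; max(0, 96 - 77) = 19.
Family 4: others sum to 72; max(0, 96 - 72) = 24.
Family 5: others sum to 80; max(0, 96 - 80) = 16.
Total collected = 26 + 0 + 19 + 24 + 16 = 85.

85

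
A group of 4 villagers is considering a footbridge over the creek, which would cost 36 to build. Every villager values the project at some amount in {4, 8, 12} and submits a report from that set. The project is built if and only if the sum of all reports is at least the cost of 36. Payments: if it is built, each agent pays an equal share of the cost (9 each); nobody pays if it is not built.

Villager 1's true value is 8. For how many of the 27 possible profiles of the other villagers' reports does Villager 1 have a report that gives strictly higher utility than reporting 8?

6

Others report (4, 12, 12): truth gives -1; report 4 gives 0 > -1. Violating.
Others report (8, 8, 12): truth gives -1; report 4 gives 0 > -1. Violating.
Others report (8, 12, 8): truth gives -1; report 4 gives 0 > -1. Violating.
Others report (12, 4, 12): truth gives -1; report 4 gives 0 > -1. Violating.
Others report (4, 4, 4): truth gives 0; no alternative beats it.
Others report (4, 4, 8): truth gives 0; no alternative beats it.
(Checking all 27 profiles: 6 have a profitable deviation, 21 do not.)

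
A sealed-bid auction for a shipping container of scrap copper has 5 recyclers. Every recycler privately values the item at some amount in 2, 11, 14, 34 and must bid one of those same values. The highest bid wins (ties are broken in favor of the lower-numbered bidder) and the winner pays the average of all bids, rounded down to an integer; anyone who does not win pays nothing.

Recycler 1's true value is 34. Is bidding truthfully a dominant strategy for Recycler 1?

Consider the case where Recycler 2 bids 2, Recycler 3 bids 2, Recycler 4 bids 2 and Recycler 5 bids 2.
Truthful bid 34: wins, pays 8, utility 34 - 8 = 26.
Bid 2 instead: wins, pays 2, utility 34 - 2 = 32.
Since 32 > 26, bidding 2 is strictly better here, so truthful bidding is not dominant.

No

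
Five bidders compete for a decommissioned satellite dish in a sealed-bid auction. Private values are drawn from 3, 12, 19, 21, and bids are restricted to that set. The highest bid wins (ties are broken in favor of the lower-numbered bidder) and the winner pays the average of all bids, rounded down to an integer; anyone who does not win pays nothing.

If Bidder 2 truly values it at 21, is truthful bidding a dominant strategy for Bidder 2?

Consider the case where Bidder 1 bids 3, Bidder 3 bids 3, Bidder 4 bids 3 and Bidder 5 bids 3.
Truthful bid 21: wins, pays 6, utility 21 - 6 = 15.
Bid 12 instead: wins, pays 4, utility 21 - 4 = 17.
Since 17 > 15, bidding 12 is strictly better here, so truthful bidding is not dominant.

No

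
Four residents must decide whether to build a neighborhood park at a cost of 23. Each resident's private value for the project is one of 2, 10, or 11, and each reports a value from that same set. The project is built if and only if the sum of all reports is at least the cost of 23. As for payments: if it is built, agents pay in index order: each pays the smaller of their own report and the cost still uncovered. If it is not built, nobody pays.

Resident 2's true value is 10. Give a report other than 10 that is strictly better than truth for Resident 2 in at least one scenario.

2

Suppose Resident 1 reports 2, Resident 3 reports 10 and Resident 4 reports 10.
Report 10: project built, pays 10, utility 10 - 10 = 0.
Report 2: project built, pays 2, utility 10 - 2 = 8.
So reporting 2 beats truth here (8 > 0).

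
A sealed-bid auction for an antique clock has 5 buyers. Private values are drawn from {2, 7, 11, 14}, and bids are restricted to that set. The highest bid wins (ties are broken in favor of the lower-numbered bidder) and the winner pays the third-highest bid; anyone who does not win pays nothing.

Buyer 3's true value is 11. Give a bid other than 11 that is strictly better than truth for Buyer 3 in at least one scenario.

14

Suppose Buyer 1 bids 2, Buyer 2 bids 2, Buyer 4 bids 2 and Buyer 5 bids 14.
Bid 11: loses, pays 0, utility 0.
Bid 14: wins, pays 2, utility 11 - 2 = 9.
So bidding 14 beats truth here (9 > 0).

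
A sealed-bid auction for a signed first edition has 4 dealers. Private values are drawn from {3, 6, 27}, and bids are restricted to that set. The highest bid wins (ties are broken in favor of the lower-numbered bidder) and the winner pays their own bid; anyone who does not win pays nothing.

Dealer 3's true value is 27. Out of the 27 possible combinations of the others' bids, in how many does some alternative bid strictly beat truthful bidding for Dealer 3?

2

Others bid (3, 3, 3): truth gives 0; bid 6 gives 21 > 0. Violating.
Others bid (3, 3, 6): truth gives 0; bid 6 gives 21 > 0. Violating.
Others bid (3, 3, 27): truth gives 0; no alternative beats it.
Others bid (3, 6, 3): truth gives 0; no alternative beats it.
(Checking all 27 profiles: 2 have a profitable deviation, 25 do not.)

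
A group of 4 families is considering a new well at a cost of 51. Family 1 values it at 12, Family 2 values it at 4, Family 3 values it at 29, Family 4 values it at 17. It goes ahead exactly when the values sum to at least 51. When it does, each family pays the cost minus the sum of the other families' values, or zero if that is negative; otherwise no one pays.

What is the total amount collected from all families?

Total value 62 ≥ cost 51, so it is built.
Family 1: others sum to 50; max(0, 51 - 50) = 1.
Family 2: others sum to 58; max(0, 51 - 58) = 0.
Family 3: others sum to 33; max(0, 51 - 33) = 18.
Family 4: others sum to 45; max(0, 51 - 45) = 6.
Total collected = 1 + 0 + 18 + 6 = 25.

25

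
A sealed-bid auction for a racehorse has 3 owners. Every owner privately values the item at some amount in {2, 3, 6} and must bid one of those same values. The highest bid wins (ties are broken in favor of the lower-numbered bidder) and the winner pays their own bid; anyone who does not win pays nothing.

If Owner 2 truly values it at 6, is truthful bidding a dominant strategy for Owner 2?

No

Consider the case where Owner 1 bids 2 and Owner 3 bids 2.
Truthful bid 6: wins, pays 6, utility 6 - 6 = 0.
Bid 3 instead: wins, pays 3, utility 6 - 3 = 3.
Since 3 > 0, bidding 3 is strictly better here, so truthful bidding is not dominant.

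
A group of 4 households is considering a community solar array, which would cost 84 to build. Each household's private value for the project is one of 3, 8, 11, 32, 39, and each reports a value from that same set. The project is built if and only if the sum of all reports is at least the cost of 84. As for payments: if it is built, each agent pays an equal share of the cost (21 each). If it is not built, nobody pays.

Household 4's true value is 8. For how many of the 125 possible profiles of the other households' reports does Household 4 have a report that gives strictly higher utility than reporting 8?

Others report (8, 32, 39): truth gives -13; report 3 gives 0 > -13. Violating.
Others report (8, 39, 32): truth gives -13; report 3 gives 0 > -13. Violating.
Others report (32, 8, 39): truth gives -13; report 3 gives 0 > -13. Violating.
Others report (32, 39, 8): truth gives -13; report 3 gives 0 > -13. Violating.
Others report (3, 3, 3): truth gives 0; no alternative beats it.
Others report (3, 3, 8): truth gives 0; no alternative beats it.
(Checking all 125 profiles: 6 have a profitable deviation, 119 do not.)

6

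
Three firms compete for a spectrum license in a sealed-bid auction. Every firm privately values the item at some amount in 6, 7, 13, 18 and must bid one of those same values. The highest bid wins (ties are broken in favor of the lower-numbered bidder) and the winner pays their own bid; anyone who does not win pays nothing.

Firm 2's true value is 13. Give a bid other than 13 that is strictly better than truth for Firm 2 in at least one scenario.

Suppose Firm 1 bids 6 and Firm 3 bids 6.
Bid 13: wins, pays 13, utility 13 - 13 = 0.
Bid 7: wins, pays 7, utility 13 - 7 = 6.
So bidding 7 beats truth here (6 > 0).

7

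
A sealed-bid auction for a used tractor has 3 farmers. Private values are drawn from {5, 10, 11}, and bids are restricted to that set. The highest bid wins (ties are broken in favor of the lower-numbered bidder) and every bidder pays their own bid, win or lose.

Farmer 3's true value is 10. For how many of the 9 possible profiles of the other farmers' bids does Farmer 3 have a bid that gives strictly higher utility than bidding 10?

Others bid (5, 10): truth gives -10; bid 11 gives -1 > -10. Violating.
Others bid (5, 11): truth gives -10; bid 5 gives -5 > -10. Violating.
Others bid (10, 5): truth gives -10; bid 11 gives -1 > -10. Violating.
Others bid (10, 10): truth gives -10; bid 11 gives -1 > -10. Violating.
Others bid (5, 5): truth gives 0; no alternative beats it.
(Checking all 9 profiles: 8 have a profitable deviation, 1 does not.)

8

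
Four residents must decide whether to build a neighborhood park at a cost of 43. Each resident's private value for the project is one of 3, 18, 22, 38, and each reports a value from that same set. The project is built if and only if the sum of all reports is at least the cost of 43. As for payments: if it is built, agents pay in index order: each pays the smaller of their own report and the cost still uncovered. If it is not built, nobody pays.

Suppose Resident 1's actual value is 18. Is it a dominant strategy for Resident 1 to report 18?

No

Consider the case where Resident 2 reports 3, Resident 3 reports 3 and Resident 4 reports 38.
Truthful report 18: project built, pays 18, utility 18 - 18 = 0.
Report 3 instead: project built, pays 3, utility 18 - 3 = 15.
Since 15 > 0, reporting 3 is strictly better here, so truthful reporting is not dominant.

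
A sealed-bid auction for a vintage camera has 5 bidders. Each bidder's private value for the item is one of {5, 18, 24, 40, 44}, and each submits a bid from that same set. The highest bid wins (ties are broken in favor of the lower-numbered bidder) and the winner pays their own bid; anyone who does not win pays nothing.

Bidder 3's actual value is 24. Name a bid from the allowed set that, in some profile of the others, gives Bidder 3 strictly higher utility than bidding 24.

18

Suppose Bidder 1 bids 5, Bidder 2 bids 5, Bidder 4 bids 5 and Bidder 5 bids 5.
Bid 24: wins, pays 24, utility 24 - 24 = 0.
Bid 18: wins, pays 18, utility 24 - 18 = 6.
So bidding 18 beats truth here (6 > 0).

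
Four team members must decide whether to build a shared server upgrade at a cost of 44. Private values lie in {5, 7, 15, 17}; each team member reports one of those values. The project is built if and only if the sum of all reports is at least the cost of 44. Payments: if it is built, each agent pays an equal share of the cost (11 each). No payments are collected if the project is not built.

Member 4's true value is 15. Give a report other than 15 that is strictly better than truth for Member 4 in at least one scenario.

17

Suppose Member 1 reports 5, Member 2 reports 5 and Member 3 reports 17.
Report 15: project not built, utility 0.
Report 17: project built, pays 11, utility 15 - 11 = 4.
So reporting 17 beats truth here (4 > 0).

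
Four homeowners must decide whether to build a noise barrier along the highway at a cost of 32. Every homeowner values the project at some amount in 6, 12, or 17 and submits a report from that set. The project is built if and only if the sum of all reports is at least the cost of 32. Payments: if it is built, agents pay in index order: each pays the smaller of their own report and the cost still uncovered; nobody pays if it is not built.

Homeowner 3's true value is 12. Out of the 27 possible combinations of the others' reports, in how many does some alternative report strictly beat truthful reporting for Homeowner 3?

Others report (6, 6, 17): truth gives 0; report 6 gives 6 > 0. Violating.
Others report (6, 12, 12): truth gives 0; report 6 gives 6 > 0. Violating.
Others report (6, 12, 17): truth gives 0; report 6 gives 6 > 0. Violating.
Others report (6, 17, 6): truth gives 3; report 6 gives 6 > 3. Violating.
Others report (6, 6, 6): truth gives 0; no alternative beats it.
Others report (6, 6, 12): truth gives 0; no alternative beats it.
(Checking all 27 profiles: 14 have a profitable deviation, 13 do not.)

14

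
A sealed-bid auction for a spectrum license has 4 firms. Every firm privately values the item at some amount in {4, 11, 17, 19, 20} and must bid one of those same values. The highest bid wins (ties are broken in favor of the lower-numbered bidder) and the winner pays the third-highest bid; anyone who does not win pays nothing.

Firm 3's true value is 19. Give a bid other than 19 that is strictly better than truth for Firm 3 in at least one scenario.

Suppose Firm 1 bids 4, Firm 2 bids 4 and Firm 4 bids 20.
Bid 19: loses, pays 0, utility 0.
Bid 20: wins, pays 4, utility 19 - 4 = 15.
So bidding 20 beats truth here (15 > 0).

20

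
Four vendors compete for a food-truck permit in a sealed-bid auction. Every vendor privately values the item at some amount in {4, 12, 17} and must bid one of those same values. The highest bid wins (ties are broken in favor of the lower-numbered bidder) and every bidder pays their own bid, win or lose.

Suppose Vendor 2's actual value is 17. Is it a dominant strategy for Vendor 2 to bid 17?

Consider the case where Vendor 1 bids 4, Vendor 3 bids 4 and Vendor 4 bids 4.
Truthful bid 17: wins, pays 17, utility 17 - 17 = 0.
Bid 12 instead: wins, pays 12, utility 17 - 12 = 5.
Since 5 > 0, bidding 12 is strictly better here, so truthful bidding is not dominant.

No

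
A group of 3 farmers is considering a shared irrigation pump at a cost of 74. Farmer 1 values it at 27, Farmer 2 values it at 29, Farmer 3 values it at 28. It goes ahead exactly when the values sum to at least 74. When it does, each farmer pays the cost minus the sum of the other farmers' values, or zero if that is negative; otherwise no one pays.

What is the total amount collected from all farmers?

54

Total value 84 ≥ cost 74, so it is built.
Farmer 1: others sum to 57; max(0, 74 - 57) = 17.
Farmer 2: others sum to 55; max(0, 74 - 55) = 19.
Farmer 3: others sum to 56; max(0, 74 - 56) = 18.
Total collected = 17 + 19 + 18 = 54.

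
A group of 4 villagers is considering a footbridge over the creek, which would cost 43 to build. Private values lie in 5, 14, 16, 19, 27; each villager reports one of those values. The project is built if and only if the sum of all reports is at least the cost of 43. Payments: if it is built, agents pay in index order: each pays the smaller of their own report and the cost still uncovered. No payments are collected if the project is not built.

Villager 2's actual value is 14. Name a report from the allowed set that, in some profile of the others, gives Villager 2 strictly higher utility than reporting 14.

5

Suppose Villager 1 reports 5, Villager 3 reports 14 and Villager 4 reports 19.
Report 14: project built, pays 14, utility 14 - 14 = 0.
Report 5: project built, pays 5, utility 14 - 5 = 9.
So reporting 5 beats truth here (9 > 0).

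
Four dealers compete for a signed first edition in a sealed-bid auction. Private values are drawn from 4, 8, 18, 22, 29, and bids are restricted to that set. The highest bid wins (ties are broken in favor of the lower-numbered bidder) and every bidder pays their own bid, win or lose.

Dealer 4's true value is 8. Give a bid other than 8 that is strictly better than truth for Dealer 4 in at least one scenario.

Suppose Dealer 1 bids 4, Dealer 2 bids 4 and Dealer 3 bids 8.
Bid 8: loses but pays 8, utility -8.
Bid 4: loses but pays 4, utility -4.
So bidding 4 beats truth here (-4 > -8).

4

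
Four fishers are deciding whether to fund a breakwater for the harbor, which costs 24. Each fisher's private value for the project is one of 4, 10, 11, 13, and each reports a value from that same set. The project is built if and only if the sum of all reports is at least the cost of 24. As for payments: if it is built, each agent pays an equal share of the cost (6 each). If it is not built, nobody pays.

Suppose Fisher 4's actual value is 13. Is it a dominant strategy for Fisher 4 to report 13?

Yes

Check each profile of the others' reports and compare truth against every alternative report.
Others report (4, 4, 4): truth gives 7, best alternative gives 0.
Others report (4, 4, 10): truth gives 7, best alternative gives 7.
Others report (4, 4, 11): truth gives 7, best alternative gives 7.
Others report (4, 4, 13): truth gives 7, best alternative gives 7.
Others report (4, 10, 4): truth gives 7, best alternative gives 7.
Others report (4, 10, 10): truth gives 7, best alternative gives 7.
(Remaining 58 profiles checked similarly; truth is weakly best in each.)
In every case the truthful report is at least as good as any alternative, so it is a dominant strategy.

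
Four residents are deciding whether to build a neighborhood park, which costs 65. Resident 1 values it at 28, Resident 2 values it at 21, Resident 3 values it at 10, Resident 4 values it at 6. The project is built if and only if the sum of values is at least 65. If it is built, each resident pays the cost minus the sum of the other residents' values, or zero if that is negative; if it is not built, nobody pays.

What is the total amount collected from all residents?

Total value 65 ≥ cost 65, so it is built.
Resident 1: others sum to 37; max(0, 65 - 37) = 28.
Resident 2: others sum to 44; max(0, 65 - 44) = 21.
Resident 3: others sum to 55; max(0, 65 - 55) = 10.
Resident 4: others sum to 59; max(0, 65 - 59) = 6.
Total collected = 28 + 21 + 10 + 6 = 65.

65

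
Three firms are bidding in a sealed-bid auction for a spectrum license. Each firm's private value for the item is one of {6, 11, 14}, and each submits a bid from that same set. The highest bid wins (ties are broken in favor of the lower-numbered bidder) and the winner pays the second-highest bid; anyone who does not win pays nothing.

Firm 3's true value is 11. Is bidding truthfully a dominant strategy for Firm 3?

Yes

Check each profile of the others' bids and compare truth against every alternative bid.
Others bid (6, 6): truth gives 5, best alternative gives 5.
Others bid (6, 11): truth gives 0, best alternative gives 0.
Others bid (6, 14): truth gives 0, best alternative gives 0.
Others bid (11, 6): truth gives 0, best alternative gives 0.
Others bid (11, 11): truth gives 0, best alternative gives 0.
Others bid (11, 14): truth gives 0, best alternative gives 0.
(Remaining 3 profiles checked similarly; truth is weakly best in each.)
In every case the truthful bid is at least as good as any alternative, so it is a dominant strategy.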